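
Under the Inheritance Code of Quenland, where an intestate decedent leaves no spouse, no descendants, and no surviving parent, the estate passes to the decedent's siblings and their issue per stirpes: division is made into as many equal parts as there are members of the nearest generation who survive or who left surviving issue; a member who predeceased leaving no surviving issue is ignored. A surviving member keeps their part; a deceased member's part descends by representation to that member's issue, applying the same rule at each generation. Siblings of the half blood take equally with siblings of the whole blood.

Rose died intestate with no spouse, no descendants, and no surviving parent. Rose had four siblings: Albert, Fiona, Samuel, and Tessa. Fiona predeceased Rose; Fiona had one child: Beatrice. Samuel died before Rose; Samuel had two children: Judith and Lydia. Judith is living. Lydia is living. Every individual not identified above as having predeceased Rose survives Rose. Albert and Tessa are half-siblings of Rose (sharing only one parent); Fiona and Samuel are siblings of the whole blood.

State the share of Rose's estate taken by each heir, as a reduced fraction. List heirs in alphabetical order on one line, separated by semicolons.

Albert 1/4; Beatrice 1/4; Judith 1/8; Lydia 1/8; Tessa 1/4

No spouse, descendants, or parent survives, so the estate passes to Rose's siblings per stirpes.
Half-blood and whole-blood siblings take equally under the stated rule.
The estate is divided into 4 equal shares of 1/4 among Albert, Fiona, Samuel, Tessa.
Albert is living and takes 1/4.
Fiona predeceased; the 1/4 allotted to Fiona's branch passes to Fiona's issue by representation.
Beatrice is the sole taker at this level and receives the full 1/4.
Samuel predeceased; the 1/4 allotted to Samuel's branch passes to Samuel's issue by representation.
The 1/4 is divided into 2 equal shares of 1/8 among Judith, Lydia.
Judith is living and takes 1/8.
Lydia is living and takes 1/8.
Tessa is living and takes 1/4.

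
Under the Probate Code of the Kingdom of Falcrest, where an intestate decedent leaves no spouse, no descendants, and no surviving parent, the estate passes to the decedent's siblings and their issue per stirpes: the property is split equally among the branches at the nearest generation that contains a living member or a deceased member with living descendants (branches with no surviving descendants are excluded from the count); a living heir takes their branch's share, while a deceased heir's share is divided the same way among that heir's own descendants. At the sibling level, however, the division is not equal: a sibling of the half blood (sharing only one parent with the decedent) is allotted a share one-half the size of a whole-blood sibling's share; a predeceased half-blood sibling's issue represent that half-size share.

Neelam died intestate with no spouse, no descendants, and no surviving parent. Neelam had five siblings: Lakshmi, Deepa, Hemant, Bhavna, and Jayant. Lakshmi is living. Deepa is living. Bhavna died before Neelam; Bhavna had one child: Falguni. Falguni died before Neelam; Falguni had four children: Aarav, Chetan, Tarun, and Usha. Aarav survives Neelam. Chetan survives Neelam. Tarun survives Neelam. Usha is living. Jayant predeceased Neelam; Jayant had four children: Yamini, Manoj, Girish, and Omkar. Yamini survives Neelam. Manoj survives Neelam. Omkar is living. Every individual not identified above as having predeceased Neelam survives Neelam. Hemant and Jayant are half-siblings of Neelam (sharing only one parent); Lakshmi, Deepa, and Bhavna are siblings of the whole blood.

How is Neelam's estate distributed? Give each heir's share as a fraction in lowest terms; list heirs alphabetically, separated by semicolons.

Aarav 1/16; Chetan 1/16; Deepa 1/4; Girish 1/32; Hemant 1/8; Lakshmi 1/4; Manoj 1/32; Omkar 1/32; Tarun 1/16; Usha 1/16; Yamini 1/32

No spouse, descendants, or parent survives, so the estate passes to Neelam's siblings per stirpes.
Half-blood siblings count for one-half the weight of whole-blood siblings at the initial division.
Dividing 1 in proportion to weights (total weight 4): Lakshmi (weight 1) → 1/4; Deepa (weight 1) → 1/4; Hemant (weight 1/2) → 1/8; Bhavna (weight 1) → 1/4; Jayant (weight 1/2) → 1/8.
Lakshmi is living and takes 1/4.
Deepa is living and takes 1/4.
Hemant is living and takes 1/8.
Bhavna predeceased; the 1/4 allotted to Bhavna's branch passes to Bhavna's issue by representation.
Falguni's line is the sole branch at this level, so the full 1/4 passes to Falguni's issue by representation.
The 1/4 is divided into 4 equal shares of 1/16 among Aarav, Chetan, Tarun, Usha.
Aarav is living and takes 1/16.
Chetan is living and takes 1/16.
Tarun is living and takes 1/16.
Usha is living and takes 1/16.
Jayant predeceased; the 1/8 allotted to Jayant's branch passes to Jayant's issue by representation.
The 1/8 is divided into 4 equal shares of 1/32 among Yamini, Manoj, Girish, Omkar.
Yamini is living and takes 1/32.
Manoj is living and takes 1/32.
Girish is living and takes 1/32.
Omkar is living and takes 1/32.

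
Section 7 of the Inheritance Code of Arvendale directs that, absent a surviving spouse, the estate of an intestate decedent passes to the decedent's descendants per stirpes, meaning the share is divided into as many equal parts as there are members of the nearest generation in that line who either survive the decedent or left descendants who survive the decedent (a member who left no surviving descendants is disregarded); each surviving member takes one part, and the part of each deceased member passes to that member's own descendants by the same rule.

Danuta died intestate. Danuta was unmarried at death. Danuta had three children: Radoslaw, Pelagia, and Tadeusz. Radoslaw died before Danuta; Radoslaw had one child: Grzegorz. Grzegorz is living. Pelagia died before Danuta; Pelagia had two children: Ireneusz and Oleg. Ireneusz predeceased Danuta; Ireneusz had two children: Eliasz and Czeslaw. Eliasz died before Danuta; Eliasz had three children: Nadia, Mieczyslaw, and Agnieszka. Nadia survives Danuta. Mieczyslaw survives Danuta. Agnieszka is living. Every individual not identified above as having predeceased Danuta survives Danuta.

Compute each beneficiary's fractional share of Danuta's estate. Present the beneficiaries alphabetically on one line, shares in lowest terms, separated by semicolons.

There is no surviving spouse, so the entire estate passes to Danuta's descendants per stirpes.
The estate is divided into 3 equal shares of 1/3 among Radoslaw, Pelagia, Tadeusz.
Radoslaw predeceased; the 1/3 allotted to Radoslaw's branch passes to Radoslaw's issue by representation.
Grzegorz is the sole taker at this level and receives the full 1/3.
Pelagia predeceased; the 1/3 allotted to Pelagia's branch passes to Pelagia's issue by representation.
The 1/3 is divided into 2 equal shares of 1/6 among Ireneusz, Oleg.
Ireneusz predeceased; the 1/6 allotted to Ireneusz's branch passes to Ireneusz's issue by representation.
The 1/6 is divided into 2 equal shares of 1/12 among Eliasz, Czeslaw.
Eliasz predeceased; the 1/12 allotted to Eliasz's branch passes to Eliasz's issue by representation.
The 1/12 is divided into 3 equal shares of 1/36 among Nadia, Mieczyslaw, Agnieszka.
Nadia is living and takes 1/36.
Mieczyslaw is living and takes 1/36.
Agnieszka is living and takes 1/36.
Czeslaw is living and takes 1/12.
Oleg is living and takes 1/6.
Tadeusz is living and takes 1/3.

Agnieszka 1/36; Czeslaw 1/12; Grzegorz 1/3; Mieczyslaw 1/36; Nadia 1/36; Oleg 1/6; Tadeusz 1/3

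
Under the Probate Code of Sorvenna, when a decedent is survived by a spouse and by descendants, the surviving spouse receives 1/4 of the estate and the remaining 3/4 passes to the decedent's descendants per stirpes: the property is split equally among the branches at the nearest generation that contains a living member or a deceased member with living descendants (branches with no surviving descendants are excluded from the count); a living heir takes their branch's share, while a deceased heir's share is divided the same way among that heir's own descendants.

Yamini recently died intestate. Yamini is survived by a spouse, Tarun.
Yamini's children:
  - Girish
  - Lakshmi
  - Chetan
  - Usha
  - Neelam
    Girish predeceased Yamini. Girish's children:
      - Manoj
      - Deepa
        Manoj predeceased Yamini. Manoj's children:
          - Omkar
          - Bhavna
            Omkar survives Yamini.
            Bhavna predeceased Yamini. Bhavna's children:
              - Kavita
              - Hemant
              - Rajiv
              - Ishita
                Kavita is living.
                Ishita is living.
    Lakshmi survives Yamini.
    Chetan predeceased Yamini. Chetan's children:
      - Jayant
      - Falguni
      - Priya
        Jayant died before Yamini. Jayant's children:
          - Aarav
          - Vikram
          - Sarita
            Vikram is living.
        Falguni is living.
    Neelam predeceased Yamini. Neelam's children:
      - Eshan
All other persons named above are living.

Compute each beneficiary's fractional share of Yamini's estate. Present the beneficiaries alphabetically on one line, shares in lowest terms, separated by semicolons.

Aarav 1/60; Deepa 3/40; Eshan 3/20; Falguni 1/20; Hemant 3/320; Ishita 3/320; Kavita 3/320; Lakshmi 3/20; Omkar 3/80; Priya 1/20; Rajiv 3/320; Sarita 1/60; Tarun 1/4; Usha 3/20; Vikram 1/60

Tarun, as surviving spouse, takes 1/4.
The remaining 3/4 passes to Yamini's descendants per stirpes.
The 3/4 is divided into 5 equal shares of 3/20 among Girish, Lakshmi, Chetan, Usha, Neelam.
Girish predeceased; the 3/20 allotted to Girish's branch passes to Girish's issue by representation.
The 3/20 is divided into 2 equal shares of 3/40 among Manoj, Deepa.
Manoj predeceased; the 3/40 allotted to Manoj's branch passes to Manoj's issue by representation.
The 3/40 is divided into 2 equal shares of 3/80 among Omkar, Bhavna.
Omkar is living and takes 3/80.
Bhavna predeceased; the 3/80 allotted to Bhavna's branch passes to Bhavna's issue by representation.
The 3/80 is divided into 4 equal shares of 3/320 among Kavita, Hemant, Rajiv, Ishita.
Kavita is living and takes 3/320.
Hemant is living and takes 3/320.
Rajiv is living and takes 3/320.
Ishita is living and takes 3/320.
Deepa is living and takes 3/40.
Lakshmi is living and takes 3/20.
Chetan predeceased; the 3/20 allotted to Chetan's branch passes to Chetan's issue by representation.
The 3/20 is divided into 3 equal shares of 1/20 among Jayant, Falguni, Priya.
Jayant predeceased; the 1/20 allotted to Jayant's branch passes to Jayant's issue by representation.
The 1/20 is divided into 3 equal shares of 1/60 among Aarav, Vikram, Sarita.
Aarav is living and takes 1/60.
Vikram is living and takes 1/60.
Sarita is living and takes 1/60.
Falguni is living and takes 1/20.
Priya is living and takes 1/20.
Usha is living and takes 3/20.
Neelam predeceased; the 3/20 allotted to Neelam's branch passes to Neelam's issue by representation.
Eshan is the sole taker at this level and receives the full 3/20.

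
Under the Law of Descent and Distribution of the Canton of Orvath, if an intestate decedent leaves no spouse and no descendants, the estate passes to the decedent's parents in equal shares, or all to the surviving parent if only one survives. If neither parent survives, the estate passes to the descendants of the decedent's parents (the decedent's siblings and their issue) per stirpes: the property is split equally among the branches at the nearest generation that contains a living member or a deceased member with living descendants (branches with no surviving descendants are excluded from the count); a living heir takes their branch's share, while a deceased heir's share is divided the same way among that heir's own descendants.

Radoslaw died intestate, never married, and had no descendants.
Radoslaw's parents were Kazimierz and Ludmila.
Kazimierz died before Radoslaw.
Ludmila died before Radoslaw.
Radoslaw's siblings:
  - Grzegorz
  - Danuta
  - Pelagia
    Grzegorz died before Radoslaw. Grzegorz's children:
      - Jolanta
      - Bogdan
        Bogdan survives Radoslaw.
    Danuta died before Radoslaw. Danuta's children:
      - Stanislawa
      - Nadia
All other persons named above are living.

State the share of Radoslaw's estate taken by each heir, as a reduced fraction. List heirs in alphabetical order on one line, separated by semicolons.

Bogdan 1/6; Jolanta 1/6; Nadia 1/6; Pelagia 1/3; Stanislawa 1/6

Neither parent survives and there are no descendants, so the estate passes to Radoslaw's siblings and their issue per stirpes.
The estate is divided into 3 equal shares of 1/3 among Grzegorz, Danuta, Pelagia.
Grzegorz predeceased; the 1/3 allotted to Grzegorz's branch passes to Grzegorz's issue by representation.
The 1/3 is divided into 2 equal shares of 1/6 among Jolanta, Bogdan.
Jolanta is living and takes 1/6.
Bogdan is living and takes 1/6.
Danuta predeceased; the 1/3 allotted to Danuta's branch passes to Danuta's issue by representation.
The 1/3 is divided into 2 equal shares of 1/6 among Stanislawa, Nadia.
Stanislawa is living and takes 1/6.
Nadia is living and takes 1/6.
Pelagia is living and takes 1/3.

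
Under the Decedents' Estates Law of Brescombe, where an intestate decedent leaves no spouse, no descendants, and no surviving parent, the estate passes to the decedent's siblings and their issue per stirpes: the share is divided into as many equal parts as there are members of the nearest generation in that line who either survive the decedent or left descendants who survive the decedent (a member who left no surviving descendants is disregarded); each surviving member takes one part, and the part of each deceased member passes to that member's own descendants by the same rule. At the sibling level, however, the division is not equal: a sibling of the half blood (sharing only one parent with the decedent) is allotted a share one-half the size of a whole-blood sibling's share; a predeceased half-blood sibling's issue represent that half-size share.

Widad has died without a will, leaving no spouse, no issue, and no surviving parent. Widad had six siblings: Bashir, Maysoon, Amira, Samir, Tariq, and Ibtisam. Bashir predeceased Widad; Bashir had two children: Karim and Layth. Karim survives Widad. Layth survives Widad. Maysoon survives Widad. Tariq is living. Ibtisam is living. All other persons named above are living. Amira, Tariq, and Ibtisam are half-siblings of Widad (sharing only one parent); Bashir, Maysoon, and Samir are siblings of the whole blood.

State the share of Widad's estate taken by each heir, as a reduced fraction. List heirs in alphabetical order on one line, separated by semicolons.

No spouse, descendants, or parent survives, so the estate passes to Widad's siblings per stirpes.
Half-blood siblings count for one-half the weight of whole-blood siblings at the initial division.
Dividing 1 in proportion to weights (total weight 9/2): Bashir (weight 1) → 2/9; Maysoon (weight 1) → 2/9; Amira (weight 1/2) → 1/9; Samir (weight 1) → 2/9; Tariq (weight 1/2) → 1/9; Ibtisam (weight 1/2) → 1/9.
Bashir predeceased; the 2/9 allotted to Bashir's branch passes to Bashir's issue by representation.
The 2/9 is divided into 2 equal shares of 1/9 among Karim, Layth.
Karim is living and takes 1/9.
Layth is living and takes 1/9.
Maysoon is living and takes 2/9.
Amira is living and takes 1/9.
Samir is living and takes 2/9.
Tariq is living and takes 1/9.
Ibtisam is living and takes 1/9.

Amira 1/9; Ibtisam 1/9; Karim 1/9; Layth 1/9; Maysoon 2/9; Samir 2/9; Tariq 1/9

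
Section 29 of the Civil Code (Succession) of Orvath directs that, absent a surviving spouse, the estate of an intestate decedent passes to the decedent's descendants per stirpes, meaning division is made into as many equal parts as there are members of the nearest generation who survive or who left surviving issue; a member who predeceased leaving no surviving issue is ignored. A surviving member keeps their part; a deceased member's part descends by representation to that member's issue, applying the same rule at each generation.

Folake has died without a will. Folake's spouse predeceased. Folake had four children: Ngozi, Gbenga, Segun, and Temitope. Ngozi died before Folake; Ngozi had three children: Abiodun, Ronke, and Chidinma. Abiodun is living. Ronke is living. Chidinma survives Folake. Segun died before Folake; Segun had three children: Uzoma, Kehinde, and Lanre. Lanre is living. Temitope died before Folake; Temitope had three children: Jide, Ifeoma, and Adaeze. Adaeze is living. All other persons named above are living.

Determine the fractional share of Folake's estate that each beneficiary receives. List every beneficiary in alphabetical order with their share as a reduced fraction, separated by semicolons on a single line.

There is no surviving spouse, so the entire estate passes to Folake's descendants per stirpes.
The estate is divided into 4 equal shares of 1/4 among Ngozi, Gbenga, Segun, Temitope.
Ngozi predeceased; the 1/4 allotted to Ngozi's branch passes to Ngozi's issue by representation.
The 1/4 is divided into 3 equal shares of 1/12 among Abiodun, Ronke, Chidinma.
Abiodun is living and takes 1/12.
Ronke is living and takes 1/12.
Chidinma is living and takes 1/12.
Gbenga is living and takes 1/4.
Segun predeceased; the 1/4 allotted to Segun's branch passes to Segun's issue by representation.
The 1/4 is divided into 3 equal shares of 1/12 among Uzoma, Kehinde, Lanre.
Uzoma is living and takes 1/12.
Kehinde is living and takes 1/12.
Lanre is living and takes 1/12.
Temitope predeceased; the 1/4 allotted to Temitope's branch passes to Temitope's issue by representation.
The 1/4 is divided into 3 equal shares of 1/12 among Jide, Ifeoma, Adaeze.
Jide is living and takes 1/12.
Ifeoma is living and takes 1/12.
Adaeze is living and takes 1/12.

Abiodun 1/12; Adaeze 1/12; Chidinma 1/12; Gbenga 1/4; Ifeoma 1/12; Jide 1/12; Kehinde 1/12; Lanre 1/12; Ronke 1/12; Uzoma 1/12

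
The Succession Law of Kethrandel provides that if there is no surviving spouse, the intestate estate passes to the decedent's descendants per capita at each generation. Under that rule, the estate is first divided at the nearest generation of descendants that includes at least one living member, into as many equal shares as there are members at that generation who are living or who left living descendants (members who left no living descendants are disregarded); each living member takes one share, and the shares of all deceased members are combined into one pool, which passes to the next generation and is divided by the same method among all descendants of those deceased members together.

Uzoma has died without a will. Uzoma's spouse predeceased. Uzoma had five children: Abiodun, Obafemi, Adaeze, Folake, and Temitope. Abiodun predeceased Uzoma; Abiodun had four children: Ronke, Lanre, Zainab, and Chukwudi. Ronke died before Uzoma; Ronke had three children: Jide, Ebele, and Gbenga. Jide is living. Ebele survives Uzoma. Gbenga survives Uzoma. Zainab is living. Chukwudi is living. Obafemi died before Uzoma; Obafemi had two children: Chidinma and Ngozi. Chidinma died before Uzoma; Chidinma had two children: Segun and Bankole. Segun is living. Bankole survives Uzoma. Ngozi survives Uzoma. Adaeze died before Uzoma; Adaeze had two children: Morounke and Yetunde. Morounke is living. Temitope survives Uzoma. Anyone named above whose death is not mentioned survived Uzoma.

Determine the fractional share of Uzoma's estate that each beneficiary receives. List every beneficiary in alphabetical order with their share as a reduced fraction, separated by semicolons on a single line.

There is no surviving spouse, so the entire estate passes to Uzoma's descendants per capita at each generation.
At generation 1 (Abiodun, Obafemi, Adaeze, Folake, Temitope) there are 5 shares of (1)/5 = 1/5 each.
Living: Folake and Temitope — each takes 1/5.
Deceased: Abiodun, Obafemi, and Adaeze. Their combined 3/5 is pooled and carried to generation 2.
At generation 2 (Ronke, Lanre, Zainab, Chukwudi, Chidinma, Ngozi, Morounke, Yetunde) there are 8 shares of (3/5)/8 = 3/40 each.
Living: Lanre, Zainab, Chukwudi, Ngozi, Morounke, and Yetunde — each takes 3/40.
Deceased: Ronke and Chidinma. Their combined 3/20 is pooled and carried to generation 3.
At generation 3 (Jide, Ebele, Gbenga, Segun, Bankole) there are 5 shares of (3/20)/5 = 3/100 each.
Living: Jide, Ebele, Gbenga, Segun, and Bankole — each takes 3/100.

Bankole 3/100; Chukwudi 3/40; Ebele 3/100; Folake 1/5; Gbenga 3/100; Jide 3/100; Lanre 3/40; Morounke 3/40; Ngozi 3/40; Segun 3/100; Temitope 1/5; Yetunde 3/40; Zainab 3/40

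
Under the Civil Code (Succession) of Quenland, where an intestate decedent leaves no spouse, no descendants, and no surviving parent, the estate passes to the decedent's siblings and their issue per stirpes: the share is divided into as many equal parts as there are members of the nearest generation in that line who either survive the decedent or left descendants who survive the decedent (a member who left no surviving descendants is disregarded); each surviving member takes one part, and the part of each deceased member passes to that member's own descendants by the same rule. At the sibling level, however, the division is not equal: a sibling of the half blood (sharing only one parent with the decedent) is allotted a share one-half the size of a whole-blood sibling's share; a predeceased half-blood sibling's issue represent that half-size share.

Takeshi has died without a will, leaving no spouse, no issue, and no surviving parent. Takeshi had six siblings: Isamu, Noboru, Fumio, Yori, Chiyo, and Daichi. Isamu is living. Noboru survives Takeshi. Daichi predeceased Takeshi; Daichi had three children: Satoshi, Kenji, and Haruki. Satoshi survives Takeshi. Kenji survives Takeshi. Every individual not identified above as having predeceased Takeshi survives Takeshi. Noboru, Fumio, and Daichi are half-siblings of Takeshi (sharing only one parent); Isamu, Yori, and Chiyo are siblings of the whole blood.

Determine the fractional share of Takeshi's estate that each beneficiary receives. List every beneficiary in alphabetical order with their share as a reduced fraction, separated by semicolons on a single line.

Chiyo 2/9; Fumio 1/9; Haruki 1/27; Isamu 2/9; Kenji 1/27; Noboru 1/9; Satoshi 1/27; Yori 2/9

No spouse, descendants, or parent survives, so the estate passes to Takeshi's siblings per stirpes.
Half-blood siblings count for one-half the weight of whole-blood siblings at the initial division.
Dividing 1 in proportion to weights (total weight 9/2): Isamu (weight 1) → 2/9; Noboru (weight 1/2) → 1/9; Fumio (weight 1/2) → 1/9; Yori (weight 1) → 2/9; Chiyo (weight 1) → 2/9; Daichi (weight 1/2) → 1/9.
Isamu is living and takes 2/9.
Noboru is living and takes 1/9.
Fumio is living and takes 1/9.
Yori is living and takes 2/9.
Chiyo is living and takes 2/9.
Daichi predeceased; the 1/9 allotted to Daichi's branch passes to Daichi's issue by representation.
The 1/9 is divided into 3 equal shares of 1/27 among Satoshi, Kenji, Haruki.
Satoshi is living and takes 1/27.
Kenji is living and takes 1/27.
Haruki is living and takes 1/27.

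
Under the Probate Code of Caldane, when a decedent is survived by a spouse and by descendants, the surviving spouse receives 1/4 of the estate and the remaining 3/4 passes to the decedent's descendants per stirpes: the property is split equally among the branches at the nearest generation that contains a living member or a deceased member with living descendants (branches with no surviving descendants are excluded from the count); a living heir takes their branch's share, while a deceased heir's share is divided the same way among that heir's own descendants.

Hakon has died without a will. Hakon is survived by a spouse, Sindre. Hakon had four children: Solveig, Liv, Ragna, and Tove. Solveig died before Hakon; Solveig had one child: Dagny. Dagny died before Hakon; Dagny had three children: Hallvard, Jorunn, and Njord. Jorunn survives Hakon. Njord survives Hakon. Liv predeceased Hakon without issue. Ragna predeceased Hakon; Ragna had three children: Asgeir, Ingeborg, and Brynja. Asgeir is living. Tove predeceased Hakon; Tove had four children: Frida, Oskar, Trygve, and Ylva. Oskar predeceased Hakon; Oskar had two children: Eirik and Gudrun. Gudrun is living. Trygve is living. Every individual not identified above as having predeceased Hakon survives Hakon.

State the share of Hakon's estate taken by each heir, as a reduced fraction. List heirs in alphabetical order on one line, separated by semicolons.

Asgeir 1/12; Brynja 1/12; Eirik 1/32; Frida 1/16; Gudrun 1/32; Hallvard 1/12; Ingeborg 1/12; Jorunn 1/12; Njord 1/12; Sindre 1/4; Trygve 1/16; Ylva 1/16

Sindre, as surviving spouse, takes 1/4.
The remaining 3/4 passes to Hakon's descendants per stirpes.
Liv left no surviving issue, so that branch lapses and is disregarded.
The 3/4 is divided into 3 equal shares of 1/4 among Solveig, Ragna, Tove.
Solveig predeceased; the 1/4 allotted to Solveig's branch passes to Solveig's issue by representation.
Dagny's line is the sole branch at this level, so the full 1/4 passes to Dagny's issue by representation.
The 1/4 is divided into 3 equal shares of 1/12 among Hallvard, Jorunn, Njord.
Hallvard is living and takes 1/12.
Jorunn is living and takes 1/12.
Njord is living and takes 1/12.
Ragna predeceased; the 1/4 allotted to Ragna's branch passes to Ragna's issue by representation.
The 1/4 is divided into 3 equal shares of 1/12 among Asgeir, Ingeborg, Brynja.
Asgeir is living and takes 1/12.
Ingeborg is living and takes 1/12.
Brynja is living and takes 1/12.
Tove predeceased; the 1/4 allotted to Tove's branch passes to Tove's issue by representation.
The 1/4 is divided into 4 equal shares of 1/16 among Frida, Oskar, Trygve, Ylva.
Frida is living and takes 1/16.
Oskar predeceased; the 1/16 allotted to Oskar's branch passes to Oskar's issue by representation.
The 1/16 is divided into 2 equal shares of 1/32 among Eirik, Gudrun.
Eirik is living and takes 1/32.
Gudrun is living and takes 1/32.
Trygve is living and takes 1/16.
Ylva is living and takes 1/16.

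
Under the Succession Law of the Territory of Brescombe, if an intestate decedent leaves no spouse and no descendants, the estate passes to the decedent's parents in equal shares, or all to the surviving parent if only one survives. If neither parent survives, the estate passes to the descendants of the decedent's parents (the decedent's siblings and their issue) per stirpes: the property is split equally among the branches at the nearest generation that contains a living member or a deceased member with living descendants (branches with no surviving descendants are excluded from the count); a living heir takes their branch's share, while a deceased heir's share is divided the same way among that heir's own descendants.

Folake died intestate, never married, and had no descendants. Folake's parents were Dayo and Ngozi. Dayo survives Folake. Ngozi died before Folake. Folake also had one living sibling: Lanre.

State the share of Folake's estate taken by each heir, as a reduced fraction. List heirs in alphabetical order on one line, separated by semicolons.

Only one parent, Dayo, survives, so Dayo takes the entire estate. The siblings take nothing because a surviving parent has priority.

Dayo 1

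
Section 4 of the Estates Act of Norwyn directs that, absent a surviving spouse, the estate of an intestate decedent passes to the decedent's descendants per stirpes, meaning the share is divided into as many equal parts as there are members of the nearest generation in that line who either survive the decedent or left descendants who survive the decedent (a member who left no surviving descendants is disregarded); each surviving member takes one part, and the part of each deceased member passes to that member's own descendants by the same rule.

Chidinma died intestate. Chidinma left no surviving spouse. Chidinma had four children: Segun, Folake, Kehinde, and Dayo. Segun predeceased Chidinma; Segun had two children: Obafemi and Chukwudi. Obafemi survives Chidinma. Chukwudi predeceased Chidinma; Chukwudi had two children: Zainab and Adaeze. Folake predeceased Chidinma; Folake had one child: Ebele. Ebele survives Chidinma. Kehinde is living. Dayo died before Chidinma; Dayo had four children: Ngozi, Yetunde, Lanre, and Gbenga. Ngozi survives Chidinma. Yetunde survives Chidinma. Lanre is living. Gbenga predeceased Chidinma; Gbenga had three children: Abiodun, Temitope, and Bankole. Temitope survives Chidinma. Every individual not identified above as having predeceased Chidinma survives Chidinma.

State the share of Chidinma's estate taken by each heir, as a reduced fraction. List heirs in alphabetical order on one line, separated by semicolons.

Abiodun 1/48; Adaeze 1/16; Bankole 1/48; Ebele 1/4; Kehinde 1/4; Lanre 1/16; Ngozi 1/16; Obafemi 1/8; Temitope 1/48; Yetunde 1/16; Zainab 1/16

There is no surviving spouse, so the entire estate passes to Chidinma's descendants per stirpes.
The estate is divided into 4 equal shares of 1/4 among Segun, Folake, Kehinde, Dayo.
Segun predeceased; the 1/4 allotted to Segun's branch passes to Segun's issue by representation.
The 1/4 is divided into 2 equal shares of 1/8 among Obafemi, Chukwudi.
Obafemi is living and takes 1/8.
Chukwudi predeceased; the 1/8 allotted to Chukwudi's branch passes to Chukwudi's issue by representation.
The 1/8 is divided into 2 equal shares of 1/16 among Zainab, Adaeze.
Zainab is living and takes 1/16.
Adaeze is living and takes 1/16.
Folake predeceased; the 1/4 allotted to Folake's branch passes to Folake's issue by representation.
Ebele is the sole taker at this level and receives the full 1/4.
Kehinde is living and takes 1/4.
Dayo predeceased; the 1/4 allotted to Dayo's branch passes to Dayo's issue by representation.
The 1/4 is divided into 4 equal shares of 1/16 among Ngozi, Yetunde, Lanre, Gbenga.
Ngozi is living and takes 1/16.
Yetunde is living and takes 1/16.
Lanre is living and takes 1/16.
Gbenga predeceased; the 1/16 allotted to Gbenga's branch passes to Gbenga's issue by representation.
The 1/16 is divided into 3 equal shares of 1/48 among Abiodun, Temitope, Bankole.
Abiodun is living and takes 1/48.
Temitope is living and takes 1/48.
Bankole is living and takes 1/48.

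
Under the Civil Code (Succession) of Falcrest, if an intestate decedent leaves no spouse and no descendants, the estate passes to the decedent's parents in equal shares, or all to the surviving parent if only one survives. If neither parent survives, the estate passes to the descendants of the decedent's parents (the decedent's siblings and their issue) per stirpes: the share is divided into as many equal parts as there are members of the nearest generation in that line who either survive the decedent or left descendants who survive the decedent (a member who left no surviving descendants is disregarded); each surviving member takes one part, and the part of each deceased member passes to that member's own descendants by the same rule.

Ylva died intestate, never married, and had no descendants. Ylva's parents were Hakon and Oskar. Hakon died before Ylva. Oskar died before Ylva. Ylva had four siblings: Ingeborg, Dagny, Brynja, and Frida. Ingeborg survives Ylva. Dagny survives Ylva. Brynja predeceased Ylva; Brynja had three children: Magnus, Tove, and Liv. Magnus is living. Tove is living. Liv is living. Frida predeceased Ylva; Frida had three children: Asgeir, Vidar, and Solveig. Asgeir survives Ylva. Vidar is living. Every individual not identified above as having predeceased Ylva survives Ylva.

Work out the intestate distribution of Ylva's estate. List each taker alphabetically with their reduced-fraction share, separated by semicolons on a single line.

Neither parent survives and there are no descendants, so the estate passes to Ylva's siblings and their issue per stirpes.
The estate is divided into 4 equal shares of 1/4 among Ingeborg, Dagny, Brynja, Frida.
Ingeborg is living and takes 1/4.
Dagny is living and takes 1/4.
Brynja predeceased; the 1/4 allotted to Brynja's branch passes to Brynja's issue by representation.
The 1/4 is divided into 3 equal shares of 1/12 among Magnus, Tove, Liv.
Magnus is living and takes 1/12.
Tove is living and takes 1/12.
Liv is living and takes 1/12.
Frida predeceased; the 1/4 allotted to Frida's branch passes to Frida's issue by representation.
The 1/4 is divided into 3 equal shares of 1/12 among Asgeir, Vidar, Solveig.
Asgeir is living and takes 1/12.
Vidar is living and takes 1/12.
Solveig is living and takes 1/12.

Asgeir 1/12; Dagny 1/4; Ingeborg 1/4; Liv 1/12; Magnus 1/12; Solveig 1/12; Tove 1/12; Vidar 1/12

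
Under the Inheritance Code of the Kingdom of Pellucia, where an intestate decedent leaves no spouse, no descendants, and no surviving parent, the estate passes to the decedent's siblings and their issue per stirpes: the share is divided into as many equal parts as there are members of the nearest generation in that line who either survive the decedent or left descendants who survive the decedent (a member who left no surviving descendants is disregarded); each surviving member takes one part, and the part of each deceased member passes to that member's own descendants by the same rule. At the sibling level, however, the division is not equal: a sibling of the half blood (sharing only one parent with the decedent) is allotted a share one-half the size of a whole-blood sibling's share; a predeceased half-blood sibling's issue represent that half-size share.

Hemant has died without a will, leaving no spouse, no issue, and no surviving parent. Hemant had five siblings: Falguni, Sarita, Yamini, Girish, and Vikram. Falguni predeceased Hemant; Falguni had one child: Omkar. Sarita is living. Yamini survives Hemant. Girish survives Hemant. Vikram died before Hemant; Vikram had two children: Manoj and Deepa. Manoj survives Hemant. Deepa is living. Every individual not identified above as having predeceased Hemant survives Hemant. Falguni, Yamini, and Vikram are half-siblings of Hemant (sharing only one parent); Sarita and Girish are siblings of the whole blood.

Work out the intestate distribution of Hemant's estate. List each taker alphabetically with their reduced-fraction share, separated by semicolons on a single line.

Deepa 1/14; Girish 2/7; Manoj 1/14; Omkar 1/7; Sarita 2/7; Yamini 1/7

No spouse, descendants, or parent survives, so the estate passes to Hemant's siblings per stirpes.
Half-blood siblings count for one-half the weight of whole-blood siblings at the initial division.
Dividing 1 in proportion to weights (total weight 7/2): Falguni (weight 1/2) → 1/7; Sarita (weight 1) → 2/7; Yamini (weight 1/2) → 1/7; Girish (weight 1) → 2/7; Vikram (weight 1/2) → 1/7.
Falguni predeceased; the 1/7 allotted to Falguni's branch passes to Falguni's issue by representation.
Omkar is the sole taker at this level and receives the full 1/7.
Sarita is living and takes 2/7.
Yamini is living and takes 1/7.
Girish is living and takes 2/7.
Vikram predeceased; the 1/7 allotted to Vikram's branch passes to Vikram's issue by representation.
The 1/7 is divided into 2 equal shares of 1/14 among Manoj, Deepa.
Manoj is living and takes 1/14.
Deepa is living and takes 1/14.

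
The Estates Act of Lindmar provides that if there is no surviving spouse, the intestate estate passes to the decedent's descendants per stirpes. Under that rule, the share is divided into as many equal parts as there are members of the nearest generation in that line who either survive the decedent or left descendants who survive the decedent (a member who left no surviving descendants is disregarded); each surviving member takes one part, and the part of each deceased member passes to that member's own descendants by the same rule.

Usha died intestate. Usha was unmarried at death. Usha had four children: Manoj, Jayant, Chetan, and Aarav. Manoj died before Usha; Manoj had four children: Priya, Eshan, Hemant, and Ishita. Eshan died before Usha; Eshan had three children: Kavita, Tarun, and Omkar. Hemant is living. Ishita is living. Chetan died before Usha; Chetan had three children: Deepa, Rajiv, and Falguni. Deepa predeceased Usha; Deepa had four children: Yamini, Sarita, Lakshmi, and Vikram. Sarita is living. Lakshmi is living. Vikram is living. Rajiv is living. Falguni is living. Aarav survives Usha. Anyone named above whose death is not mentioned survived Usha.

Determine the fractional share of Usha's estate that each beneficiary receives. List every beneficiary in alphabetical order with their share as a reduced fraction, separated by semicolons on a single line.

Aarav 1/4; Falguni 1/12; Hemant 1/16; Ishita 1/16; Jayant 1/4; Kavita 1/48; Lakshmi 1/48; Omkar 1/48; Priya 1/16; Rajiv 1/12; Sarita 1/48; Tarun 1/48; Vikram 1/48; Yamini 1/48

There is no surviving spouse, so the entire estate passes to Usha's descendants per stirpes.
The estate is divided into 4 equal shares of 1/4 among Manoj, Jayant, Chetan, Aarav.
Manoj predeceased; the 1/4 allotted to Manoj's branch passes to Manoj's issue by representation.
The 1/4 is divided into 4 equal shares of 1/16 among Priya, Eshan, Hemant, Ishita.
Priya is living and takes 1/16.
Eshan predeceased; the 1/16 allotted to Eshan's branch passes to Eshan's issue by representation.
The 1/16 is divided into 3 equal shares of 1/48 among Kavita, Tarun, Omkar.
Kavita is living and takes 1/48.
Tarun is living and takes 1/48.
Omkar is living and takes 1/48.
Hemant is living and takes 1/16.
Ishita is living and takes 1/16.
Jayant is living and takes 1/4.
Chetan predeceased; the 1/4 allotted to Chetan's branch passes to Chetan's issue by representation.
The 1/4 is divided into 3 equal shares of 1/12 among Deepa, Rajiv, Falguni.
Deepa predeceased; the 1/12 allotted to Deepa's branch passes to Deepa's issue by representation.
The 1/12 is divided into 4 equal shares of 1/48 among Yamini, Sarita, Lakshmi, Vikram.
Yamini is living and takes 1/48.
Sarita is living and takes 1/48.
Lakshmi is living and takes 1/48.
Vikram is living and takes 1/48.
Rajiv is living and takes 1/12.
Falguni is living and takes 1/12.
Aarav is living and takes 1/4.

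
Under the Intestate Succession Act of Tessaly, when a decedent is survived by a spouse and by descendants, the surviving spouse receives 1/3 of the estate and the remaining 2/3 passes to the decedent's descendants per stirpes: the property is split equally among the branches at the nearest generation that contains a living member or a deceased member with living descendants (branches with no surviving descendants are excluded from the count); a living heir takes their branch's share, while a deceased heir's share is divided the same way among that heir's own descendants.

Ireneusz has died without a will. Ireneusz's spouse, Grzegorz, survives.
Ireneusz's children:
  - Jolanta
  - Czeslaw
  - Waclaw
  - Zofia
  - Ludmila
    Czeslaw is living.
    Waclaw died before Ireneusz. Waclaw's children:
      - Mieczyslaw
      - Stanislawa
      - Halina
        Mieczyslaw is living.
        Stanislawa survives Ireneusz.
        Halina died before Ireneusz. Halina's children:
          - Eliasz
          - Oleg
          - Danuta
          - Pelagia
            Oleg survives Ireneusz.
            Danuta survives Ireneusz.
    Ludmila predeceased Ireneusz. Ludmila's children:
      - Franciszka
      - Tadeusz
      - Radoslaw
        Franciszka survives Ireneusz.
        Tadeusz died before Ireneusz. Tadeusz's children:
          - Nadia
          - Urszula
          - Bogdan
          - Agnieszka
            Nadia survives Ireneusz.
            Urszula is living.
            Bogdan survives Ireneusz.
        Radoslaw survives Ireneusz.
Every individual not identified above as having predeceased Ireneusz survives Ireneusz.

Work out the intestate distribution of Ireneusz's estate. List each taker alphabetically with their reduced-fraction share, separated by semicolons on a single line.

Agnieszka 1/90; Bogdan 1/90; Czeslaw 2/15; Danuta 1/90; Eliasz 1/90; Franciszka 2/45; Grzegorz 1/3; Jolanta 2/15; Mieczyslaw 2/45; Nadia 1/90; Oleg 1/90; Pelagia 1/90; Radoslaw 2/45; Stanislawa 2/45; Urszula 1/90; Zofia 2/15

Grzegorz, as surviving spouse, takes 1/3.
The remaining 2/3 passes to Ireneusz's descendants per stirpes.
The 2/3 is divided into 5 equal shares of 2/15 among Jolanta, Czeslaw, Waclaw, Zofia, Ludmila.
Jolanta is living and takes 2/15.
Czeslaw is living and takes 2/15.
Waclaw predeceased; the 2/15 allotted to Waclaw's branch passes to Waclaw's issue by representation.
The 2/15 is divided into 3 equal shares of 2/45 among Mieczyslaw, Stanislawa, Halina.
Mieczyslaw is living and takes 2/45.
Stanislawa is living and takes 2/45.
Halina predeceased; the 2/45 allotted to Halina's branch passes to Halina's issue by representation.
The 2/45 is divided into 4 equal shares of 1/90 among Eliasz, Oleg, Danuta, Pelagia.
Eliasz is living and takes 1/90.
Oleg is living and takes 1/90.
Danuta is living and takes 1/90.
Pelagia is living and takes 1/90.
Zofia is living and takes 2/15.
Ludmila predeceased; the 2/15 allotted to Ludmila's branch passes to Ludmila's issue by representation.
The 2/15 is divided into 3 equal shares of 2/45 among Franciszka, Tadeusz, Radoslaw.
Franciszka is living and takes 2/45.
Tadeusz predeceased; the 2/45 allotted to Tadeusz's branch passes to Tadeusz's issue by representation.
The 2/45 is divided into 4 equal shares of 1/90 among Nadia, Urszula, Bogdan, Agnieszka.
Nadia is living and takes 1/90.
Urszula is living and takes 1/90.
Bogdan is living and takes 1/90.
Agnieszka is living and takes 1/90.
Radoslaw is living and takes 2/45.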